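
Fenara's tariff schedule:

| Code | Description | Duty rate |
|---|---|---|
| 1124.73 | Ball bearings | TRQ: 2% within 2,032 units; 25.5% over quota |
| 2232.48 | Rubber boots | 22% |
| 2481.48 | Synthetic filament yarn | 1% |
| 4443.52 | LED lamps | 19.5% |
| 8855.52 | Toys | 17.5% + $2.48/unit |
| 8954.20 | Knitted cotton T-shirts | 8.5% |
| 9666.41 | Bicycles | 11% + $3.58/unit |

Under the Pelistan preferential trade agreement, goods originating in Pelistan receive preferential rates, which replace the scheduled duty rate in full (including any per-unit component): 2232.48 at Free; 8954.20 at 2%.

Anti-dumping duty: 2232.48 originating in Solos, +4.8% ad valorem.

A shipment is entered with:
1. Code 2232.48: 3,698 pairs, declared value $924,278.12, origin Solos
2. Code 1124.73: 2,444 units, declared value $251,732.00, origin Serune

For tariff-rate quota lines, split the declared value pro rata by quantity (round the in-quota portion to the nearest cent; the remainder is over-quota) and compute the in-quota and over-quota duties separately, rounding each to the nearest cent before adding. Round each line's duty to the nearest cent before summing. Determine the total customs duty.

$262,713.64

Line 1 (2232.48, Solos, 3,698 pairs, $924,278.12):
Base rate for 2232.48 is 22%.
2232.48 has an FTA preferential rate, but origin Solos is not Pelistan; base rate stands.
Additional duty on 2232.48 from Solos: +4.8%. Applied ad valorem rate: 22% + 4.8% = 26.8%.
Duty = $924,278.12 × 26.8% = $247,706.54.
Line 2 (1124.73, Serune, 2,444 units, $251,732.00):
Code 1124.73 is under a tariff-rate quota (threshold 2,032 units). In-quota: 2,032 units at 2%; over-quota: 412 units at 25.5%.
Pro-rata value split: in-quota = $251,732.00 × 2,032/2,444 = $209,296.00; over-quota = $251,732.00 − $209,296.00 = $42,436.00.
In-quota duty = $209,296.00 × 2% = $4,185.92. Over-quota duty = $42,436.00 × 25.5% = $10,821.18.
Line duty = $4,185.92 + $10,821.18 = $15,007.10.
Total = $247,706.54 + $15,007.10 = $262,713.64.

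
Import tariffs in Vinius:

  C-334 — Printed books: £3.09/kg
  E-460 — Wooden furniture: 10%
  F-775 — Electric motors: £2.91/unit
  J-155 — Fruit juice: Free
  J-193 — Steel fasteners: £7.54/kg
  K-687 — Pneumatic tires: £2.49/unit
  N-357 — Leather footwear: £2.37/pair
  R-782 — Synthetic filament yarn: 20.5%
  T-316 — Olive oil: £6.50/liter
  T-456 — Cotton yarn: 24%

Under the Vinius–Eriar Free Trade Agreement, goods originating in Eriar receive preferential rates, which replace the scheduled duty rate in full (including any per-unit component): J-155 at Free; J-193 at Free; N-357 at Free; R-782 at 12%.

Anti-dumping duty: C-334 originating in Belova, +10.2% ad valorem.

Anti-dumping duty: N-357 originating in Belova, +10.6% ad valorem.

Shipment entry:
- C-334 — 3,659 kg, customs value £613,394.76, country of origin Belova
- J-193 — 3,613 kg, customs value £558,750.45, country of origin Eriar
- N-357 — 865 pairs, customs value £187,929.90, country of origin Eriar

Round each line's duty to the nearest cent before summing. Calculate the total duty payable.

Line 1 (C-334, Belova, 3,659 kg, £613,394.76):
Base rate for C-334 is £3.09/kg.
Additional duty on C-334 from Belova: +10.2% ad valorem. Applied ad valorem rate = 10.2%.
Duty = £613,394.76 × 10.2% + 3,659 × £3.09 = £73,872.58.
Line 2 (J-193, Eriar, 3,613 kg, £558,750.45):
Base rate for J-193 is £7.54/kg.
Origin Eriar qualifies under the Vinius–Eriar agreement and J-193 is covered: preferential rate Free applies instead.
Duty = £558,750.45 × 0% = £0.00.
Line 3 (N-357, Eriar, 865 pairs, £187,929.90):
Base rate for N-357 is £2.37/pair.
Origin Eriar qualifies under the Vinius–Eriar agreement and N-357 is covered: preferential rate Free applies instead.
The additional-duty order on N-357 targets Belova, not Eriar; it does not apply.
Duty = £187,929.90 × 0% = £0.00.
Total = £73,872.58 + £0.00 + £0.00 = £73,872.58.

£73,872.58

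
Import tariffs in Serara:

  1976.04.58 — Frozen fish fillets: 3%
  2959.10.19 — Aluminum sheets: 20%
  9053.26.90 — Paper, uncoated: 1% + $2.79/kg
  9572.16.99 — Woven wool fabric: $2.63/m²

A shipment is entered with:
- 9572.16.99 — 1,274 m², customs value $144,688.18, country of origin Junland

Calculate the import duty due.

$3,350.62

Line 1 (9572.16.99, Junland, 1,274 m², $144,688.18):
Base rate for 9572.16.99 is $2.63/m².
Duty = 1,274 × $2.63 = $3,350.62.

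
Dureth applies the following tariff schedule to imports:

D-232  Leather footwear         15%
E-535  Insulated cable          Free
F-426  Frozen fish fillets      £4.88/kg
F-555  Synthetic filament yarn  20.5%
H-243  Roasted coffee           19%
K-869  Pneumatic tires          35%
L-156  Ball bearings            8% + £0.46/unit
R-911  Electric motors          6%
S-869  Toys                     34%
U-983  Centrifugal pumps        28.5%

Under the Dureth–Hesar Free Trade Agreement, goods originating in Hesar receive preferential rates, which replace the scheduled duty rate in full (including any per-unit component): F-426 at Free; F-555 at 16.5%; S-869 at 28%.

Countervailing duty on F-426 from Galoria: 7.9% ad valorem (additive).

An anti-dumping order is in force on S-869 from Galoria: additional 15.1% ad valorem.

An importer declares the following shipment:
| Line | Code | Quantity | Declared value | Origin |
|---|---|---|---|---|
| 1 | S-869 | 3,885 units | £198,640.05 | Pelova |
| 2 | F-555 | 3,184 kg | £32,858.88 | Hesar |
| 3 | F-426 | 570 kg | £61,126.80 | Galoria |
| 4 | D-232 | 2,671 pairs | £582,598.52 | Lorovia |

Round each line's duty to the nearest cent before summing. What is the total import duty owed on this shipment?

Line 1 (S-869, Pelova, 3,885 units, £198,640.05):
Base rate for S-869 is 34%.
S-869 has an FTA preferential rate, but origin Pelova is not Hesar; base rate stands.
The additional-duty order on S-869 targets Galoria, not Pelova; it does not apply.
Duty = £198,640.05 × 34% = £67,537.62.
Line 2 (F-555, Hesar, 3,184 kg, £32,858.88):
Base rate for F-555 is 20.5%.
Origin Hesar qualifies under the Dureth–Hesar agreement and F-555 is covered: preferential rate 16.5% applies instead.
Duty = £32,858.88 × 16.5% = £5,421.72.
Line 3 (F-426, Galoria, 570 kg, £61,126.80):
Base rate for F-426 is £4.88/kg.
F-426 has an FTA preferential rate, but origin Galoria is not Hesar; base rate stands.
Additional duty on F-426 from Galoria: +7.9% ad valorem. Applied ad valorem rate = 7.9%.
Duty = £61,126.80 × 7.9% + 570 × £4.88 = £7,610.62.
Line 4 (D-232, Lorovia, 2,671 pairs, £582,598.52):
Base rate for D-232 is 15%.
Duty = £582,598.52 × 15% = £87,389.78.
Total = £67,537.62 + £5,421.72 + £7,610.62 + £87,389.78 = £167,959.74.

£167,959.74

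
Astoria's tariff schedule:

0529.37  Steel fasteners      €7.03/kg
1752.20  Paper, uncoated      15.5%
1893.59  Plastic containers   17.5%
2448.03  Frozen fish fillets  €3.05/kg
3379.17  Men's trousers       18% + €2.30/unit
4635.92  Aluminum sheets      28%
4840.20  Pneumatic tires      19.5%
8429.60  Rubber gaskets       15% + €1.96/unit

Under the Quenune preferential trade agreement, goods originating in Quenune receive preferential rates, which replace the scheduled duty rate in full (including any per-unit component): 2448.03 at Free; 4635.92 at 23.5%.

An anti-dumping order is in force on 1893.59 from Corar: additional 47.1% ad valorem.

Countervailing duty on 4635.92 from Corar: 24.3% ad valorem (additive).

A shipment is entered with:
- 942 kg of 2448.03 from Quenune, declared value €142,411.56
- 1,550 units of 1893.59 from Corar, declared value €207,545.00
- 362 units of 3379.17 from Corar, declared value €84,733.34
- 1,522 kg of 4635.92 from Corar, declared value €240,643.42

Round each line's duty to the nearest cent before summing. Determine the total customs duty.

Line 1 (2448.03, Quenune, 942 kg, €142,411.56):
Base rate for 2448.03 is €3.05/kg.
Origin Quenune qualifies under the Astoria–Quenune agreement and 2448.03 is covered: preferential rate Free applies instead.
Duty = €142,411.56 × 0% = €0.00.
Line 2 (1893.59, Corar, 1,550 units, €207,545.00):
Base rate for 1893.59 is 17.5%.
Additional duty on 1893.59 from Corar: +47.1%. Applied ad valorem rate: 17.5% + 47.1% = 64.6%.
Duty = €207,545.00 × 64.6% = €134,074.07.
Line 3 (3379.17, Corar, 362 units, €84,733.34):
Base rate for 3379.17 is 18% + €2.30/unit.
Duty = €84,733.34 × 18% + 362 × €2.30 = €16,084.60.
Line 4 (4635.92, Corar, 1,522 kg, €240,643.42):
Base rate for 4635.92 is 28%.
4635.92 has an FTA preferential rate, but origin Corar is not Quenune; base rate stands.
Additional duty on 4635.92 from Corar: +24.3%. Applied ad valorem rate: 28% + 24.3% = 52.3%.
Duty = €240,643.42 × 52.3% = €125,856.51.
Total = €0.00 + €134,074.07 + €16,084.60 + €125,856.51 = €276,015.18.

€276,015.18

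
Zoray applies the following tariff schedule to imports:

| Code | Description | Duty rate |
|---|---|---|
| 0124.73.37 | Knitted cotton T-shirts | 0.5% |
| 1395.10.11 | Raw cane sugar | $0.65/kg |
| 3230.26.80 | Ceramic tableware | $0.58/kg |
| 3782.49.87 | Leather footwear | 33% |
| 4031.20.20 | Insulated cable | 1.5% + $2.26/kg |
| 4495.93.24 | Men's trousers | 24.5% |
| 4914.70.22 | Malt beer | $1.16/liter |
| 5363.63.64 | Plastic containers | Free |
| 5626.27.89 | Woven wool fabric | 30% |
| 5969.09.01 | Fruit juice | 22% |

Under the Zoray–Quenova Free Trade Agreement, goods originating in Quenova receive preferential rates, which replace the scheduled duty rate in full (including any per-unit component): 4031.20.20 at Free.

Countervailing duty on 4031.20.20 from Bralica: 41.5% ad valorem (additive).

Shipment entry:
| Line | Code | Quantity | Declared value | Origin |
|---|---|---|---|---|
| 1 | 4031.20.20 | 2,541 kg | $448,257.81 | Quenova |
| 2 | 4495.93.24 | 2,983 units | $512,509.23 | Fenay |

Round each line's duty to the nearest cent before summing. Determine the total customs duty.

$125,564.76

Line 1 (4031.20.20, Quenova, 2,541 kg, $448,257.81):
Base rate for 4031.20.20 is 1.5% + $2.26/kg.
Origin Quenova qualifies under the Zoray–Quenova agreement and 4031.20.20 is covered: preferential rate Free applies instead.
The additional-duty order on 4031.20.20 targets Bralica, not Quenova; it does not apply.
Duty = $448,257.81 × 0% = $0.00.
Line 2 (4495.93.24, Fenay, 2,983 units, $512,509.23):
Base rate for 4495.93.24 is 24.5%.
Duty = $512,509.23 × 24.5% = $125,564.76.
Total = $0.00 + $125,564.76 = $125,564.76.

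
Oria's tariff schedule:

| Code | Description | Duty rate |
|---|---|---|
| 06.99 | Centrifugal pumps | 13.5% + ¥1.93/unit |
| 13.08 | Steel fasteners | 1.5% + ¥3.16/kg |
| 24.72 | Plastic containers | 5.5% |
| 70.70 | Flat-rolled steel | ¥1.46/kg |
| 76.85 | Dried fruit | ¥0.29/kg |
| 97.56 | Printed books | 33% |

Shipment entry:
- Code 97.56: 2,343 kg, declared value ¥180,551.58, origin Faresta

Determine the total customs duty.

Line 1 (97.56, Faresta, 2,343 kg, ¥180,551.58):
Base rate for 97.56 is 33%.
Duty = ¥180,551.58 × 33% = ¥59,582.02.

¥59,582.02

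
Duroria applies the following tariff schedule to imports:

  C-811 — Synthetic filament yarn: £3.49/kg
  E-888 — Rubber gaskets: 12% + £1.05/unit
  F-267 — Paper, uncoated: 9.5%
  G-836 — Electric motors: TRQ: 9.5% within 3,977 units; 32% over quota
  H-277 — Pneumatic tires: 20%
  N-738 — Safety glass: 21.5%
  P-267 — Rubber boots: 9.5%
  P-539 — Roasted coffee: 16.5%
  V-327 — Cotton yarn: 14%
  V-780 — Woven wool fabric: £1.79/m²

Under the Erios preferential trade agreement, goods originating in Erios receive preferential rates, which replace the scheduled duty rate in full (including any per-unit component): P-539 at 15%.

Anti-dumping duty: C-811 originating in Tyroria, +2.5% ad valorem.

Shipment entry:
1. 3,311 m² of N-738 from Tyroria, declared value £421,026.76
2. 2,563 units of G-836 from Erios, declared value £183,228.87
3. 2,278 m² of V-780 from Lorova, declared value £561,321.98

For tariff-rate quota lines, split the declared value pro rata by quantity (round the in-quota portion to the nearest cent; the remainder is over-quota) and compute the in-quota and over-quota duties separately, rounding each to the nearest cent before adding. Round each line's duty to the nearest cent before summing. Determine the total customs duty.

Line 1 (N-738, Tyroria, 3,311 m², £421,026.76):
Base rate for N-738 is 21.5%.
Duty = £421,026.76 × 21.5% = £90,520.75.
Line 2 (G-836, Erios, 2,563 units, £183,228.87):
Code G-836 is under a tariff-rate quota (threshold 3,977 units). Quantity 2,563 units is within the quota, so the in-quota rate 9.5% applies to the full value.
Duty = £183,228.87 × 9.5% = £17,406.74.
Line 3 (V-780, Lorova, 2,278 m², £561,321.98):
Base rate for V-780 is £1.79/m².
Duty = 2,278 × £1.79 = £4,077.62.
Total = £90,520.75 + £17,406.74 + £4,077.62 = £112,005.11.

£112,005.11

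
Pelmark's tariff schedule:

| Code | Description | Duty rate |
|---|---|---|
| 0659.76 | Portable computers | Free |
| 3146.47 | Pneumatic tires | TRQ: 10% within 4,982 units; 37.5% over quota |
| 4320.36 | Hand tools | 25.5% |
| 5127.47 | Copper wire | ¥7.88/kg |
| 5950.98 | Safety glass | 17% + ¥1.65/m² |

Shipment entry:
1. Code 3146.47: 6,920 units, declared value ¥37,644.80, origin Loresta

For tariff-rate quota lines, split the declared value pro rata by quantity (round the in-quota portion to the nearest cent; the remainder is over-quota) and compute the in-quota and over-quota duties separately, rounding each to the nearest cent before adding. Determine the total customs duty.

¥6,663.73

Line 1 (3146.47, Loresta, 6,920 units, ¥37,644.80):
Code 3146.47 is under a tariff-rate quota (threshold 4,982 units). In-quota: 4,982 units at 10%; over-quota: 1,938 units at 37.5%.
Pro-rata value split: in-quota = ¥37,644.80 × 4,982/6,920 = ¥27,102.08; over-quota = ¥37,644.80 − ¥27,102.08 = ¥10,542.72.
In-quota duty = ¥27,102.08 × 10% = ¥2,710.21. Over-quota duty = ¥10,542.72 × 37.5% = ¥3,953.52.
Line duty = ¥2,710.21 + ¥3,953.52 = ¥6,663.73.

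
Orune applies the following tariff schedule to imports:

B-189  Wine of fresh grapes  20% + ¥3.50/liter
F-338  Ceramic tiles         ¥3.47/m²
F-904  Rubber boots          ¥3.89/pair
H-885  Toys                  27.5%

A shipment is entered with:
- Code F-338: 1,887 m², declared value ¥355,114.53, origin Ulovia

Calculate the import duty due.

¥6,547.89

Line 1 (F-338, Ulovia, 1,887 m², ¥355,114.53):
Base rate for F-338 is ¥3.47/m².
Duty = 1,887 × ¥3.47 = ¥6,547.89.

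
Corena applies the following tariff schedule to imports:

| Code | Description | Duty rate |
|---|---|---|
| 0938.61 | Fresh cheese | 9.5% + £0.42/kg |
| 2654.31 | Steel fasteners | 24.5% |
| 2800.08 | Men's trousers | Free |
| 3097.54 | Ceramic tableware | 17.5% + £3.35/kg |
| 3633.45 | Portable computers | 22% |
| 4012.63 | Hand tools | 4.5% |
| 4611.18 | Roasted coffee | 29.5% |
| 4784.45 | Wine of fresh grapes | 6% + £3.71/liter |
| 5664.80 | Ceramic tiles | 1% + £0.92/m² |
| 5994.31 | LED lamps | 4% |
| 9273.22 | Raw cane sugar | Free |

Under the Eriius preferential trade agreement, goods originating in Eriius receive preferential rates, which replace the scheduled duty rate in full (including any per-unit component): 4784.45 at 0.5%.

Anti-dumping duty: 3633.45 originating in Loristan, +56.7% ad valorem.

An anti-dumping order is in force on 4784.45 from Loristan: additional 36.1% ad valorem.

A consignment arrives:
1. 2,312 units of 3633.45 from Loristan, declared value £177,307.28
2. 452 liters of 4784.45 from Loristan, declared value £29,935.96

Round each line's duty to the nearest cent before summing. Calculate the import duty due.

£153,820.79

Line 1 (3633.45, Loristan, 2,312 units, £177,307.28):
Base rate for 3633.45 is 22%.
Additional duty on 3633.45 from Loristan: +56.7%. Applied ad valorem rate: 22% + 56.7% = 78.7%.
Duty = £177,307.28 × 78.7% = £139,540.83.
Line 2 (4784.45, Loristan, 452 liters, £29,935.96):
Base rate for 4784.45 is 6% + £3.71/liter.
4784.45 has an FTA preferential rate, but origin Loristan is not Eriius; base rate stands.
Additional duty on 4784.45 from Loristan: +36.1%. Applied ad valorem rate: 6% + 36.1% = 42.1%.
Duty = £29,935.96 × 42.1% + 452 × £3.71 = £14,279.96.
Total = £139,540.83 + £14,279.96 = £153,820.79.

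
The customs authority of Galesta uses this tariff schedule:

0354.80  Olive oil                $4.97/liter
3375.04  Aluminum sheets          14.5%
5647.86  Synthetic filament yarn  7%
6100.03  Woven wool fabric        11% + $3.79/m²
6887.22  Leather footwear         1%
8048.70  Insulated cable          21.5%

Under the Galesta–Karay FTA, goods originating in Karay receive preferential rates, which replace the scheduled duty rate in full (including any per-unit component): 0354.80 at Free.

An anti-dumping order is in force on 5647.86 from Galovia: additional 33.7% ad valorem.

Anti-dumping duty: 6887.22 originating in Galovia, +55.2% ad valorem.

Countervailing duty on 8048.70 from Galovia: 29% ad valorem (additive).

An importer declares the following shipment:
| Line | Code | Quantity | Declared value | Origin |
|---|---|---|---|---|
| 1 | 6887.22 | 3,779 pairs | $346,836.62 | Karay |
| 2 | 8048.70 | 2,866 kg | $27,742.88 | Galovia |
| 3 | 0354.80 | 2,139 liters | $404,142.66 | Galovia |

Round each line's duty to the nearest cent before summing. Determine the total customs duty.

Line 1 (6887.22, Karay, 3,779 pairs, $346,836.62):
Base rate for 6887.22 is 1%.
Origin Karay is the FTA partner but 6887.22 is not on the preference list; base rate stands.
The additional-duty order on 6887.22 targets Galovia, not Karay; it does not apply.
Duty = $346,836.62 × 1% = $3,468.37.
Line 2 (8048.70, Galovia, 2,866 kg, $27,742.88):
Base rate for 8048.70 is 21.5%.
Additional duty on 8048.70 from Galovia: +29%. Applied ad valorem rate: 21.5% + 29% = 50.5%.
Duty = $27,742.88 × 50.5% = $14,010.15.
Line 3 (0354.80, Galovia, 2,139 liters, $404,142.66):
Base rate for 0354.80 is $4.97/liter.
0354.80 has an FTA preferential rate, but origin Galovia is not Karay; base rate stands.
Duty = 2,139 × $4.97 = $10,630.83.
Total = $3,468.37 + $14,010.15 + $10,630.83 = $28,109.35.

$28,109.35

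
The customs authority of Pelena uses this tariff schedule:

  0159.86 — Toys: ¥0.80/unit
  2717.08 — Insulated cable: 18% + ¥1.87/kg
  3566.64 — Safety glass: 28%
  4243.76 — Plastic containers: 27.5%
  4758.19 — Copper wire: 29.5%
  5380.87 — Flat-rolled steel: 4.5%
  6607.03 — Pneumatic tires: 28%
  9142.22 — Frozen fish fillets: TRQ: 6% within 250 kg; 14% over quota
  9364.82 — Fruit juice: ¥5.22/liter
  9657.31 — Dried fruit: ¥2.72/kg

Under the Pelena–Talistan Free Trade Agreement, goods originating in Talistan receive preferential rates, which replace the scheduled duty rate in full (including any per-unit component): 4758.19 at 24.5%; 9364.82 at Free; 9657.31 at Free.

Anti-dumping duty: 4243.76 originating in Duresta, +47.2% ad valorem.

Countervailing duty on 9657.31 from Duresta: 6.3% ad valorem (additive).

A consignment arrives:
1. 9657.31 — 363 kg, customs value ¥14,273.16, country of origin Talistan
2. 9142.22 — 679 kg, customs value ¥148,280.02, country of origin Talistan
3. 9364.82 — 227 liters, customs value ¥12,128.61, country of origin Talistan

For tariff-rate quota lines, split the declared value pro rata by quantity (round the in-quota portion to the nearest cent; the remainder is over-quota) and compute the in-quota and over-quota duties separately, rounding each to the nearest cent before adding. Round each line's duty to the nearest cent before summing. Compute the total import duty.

¥16,391.60

Line 1 (9657.31, Talistan, 363 kg, ¥14,273.16):
Base rate for 9657.31 is ¥2.72/kg.
Origin Talistan qualifies under the Pelena–Talistan agreement and 9657.31 is covered: preferential rate Free applies instead.
The additional-duty order on 9657.31 targets Duresta, not Talistan; it does not apply.
Duty = ¥14,273.16 × 0% = ¥0.00.
Line 2 (9142.22, Talistan, 679 kg, ¥148,280.02):
Code 9142.22 is under a tariff-rate quota (threshold 250 kg). In-quota: 250 kg at 6%; over-quota: 429 kg at 14%.
Pro-rata value split: in-quota = ¥148,280.02 × 250/679 = ¥54,595.00; over-quota = ¥148,280.02 − ¥54,595.00 = ¥93,685.02.
In-quota duty = ¥54,595.00 × 6% = ¥3,275.70. Over-quota duty = ¥93,685.02 × 14% = ¥13,115.90.
Line duty = ¥3,275.70 + ¥13,115.90 = ¥16,391.60.
Line 3 (9364.82, Talistan, 227 liters, ¥12,128.61):
Base rate for 9364.82 is ¥5.22/liter.
Origin Talistan qualifies under the Pelena–Talistan agreement and 9364.82 is covered: preferential rate Free applies instead.
Duty = ¥12,128.61 × 0% = ¥0.00.
Total = ¥0.00 + ¥16,391.60 + ¥0.00 = ¥16,391.60.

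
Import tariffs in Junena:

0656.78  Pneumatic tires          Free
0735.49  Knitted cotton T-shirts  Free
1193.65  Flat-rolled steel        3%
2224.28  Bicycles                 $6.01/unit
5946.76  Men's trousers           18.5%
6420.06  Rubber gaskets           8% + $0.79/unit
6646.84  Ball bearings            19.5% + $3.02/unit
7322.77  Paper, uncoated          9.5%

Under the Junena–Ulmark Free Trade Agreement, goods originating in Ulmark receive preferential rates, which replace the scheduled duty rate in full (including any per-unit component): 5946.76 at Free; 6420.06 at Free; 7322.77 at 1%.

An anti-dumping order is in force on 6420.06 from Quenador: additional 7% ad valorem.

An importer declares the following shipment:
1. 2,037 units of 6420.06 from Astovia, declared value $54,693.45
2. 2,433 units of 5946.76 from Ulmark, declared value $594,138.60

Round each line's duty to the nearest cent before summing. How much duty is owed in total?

$5,984.71

Line 1 (6420.06, Astovia, 2,037 units, $54,693.45):
Base rate for 6420.06 is 8% + $0.79/unit.
6420.06 has an FTA preferential rate, but origin Astovia is not Ulmark; base rate stands.
The additional-duty order on 6420.06 targets Quenador, not Astovia; it does not apply.
Duty = $54,693.45 × 8% + 2,037 × $0.79 = $5,984.71.
Line 2 (5946.76, Ulmark, 2,433 units, $594,138.60):
Base rate for 5946.76 is 18.5%.
Origin Ulmark qualifies under the Junena–Ulmark agreement and 5946.76 is covered: preferential rate Free applies instead.
Duty = $594,138.60 × 0% = $0.00.
Total = $5,984.71 + $0.00 = $5,984.71.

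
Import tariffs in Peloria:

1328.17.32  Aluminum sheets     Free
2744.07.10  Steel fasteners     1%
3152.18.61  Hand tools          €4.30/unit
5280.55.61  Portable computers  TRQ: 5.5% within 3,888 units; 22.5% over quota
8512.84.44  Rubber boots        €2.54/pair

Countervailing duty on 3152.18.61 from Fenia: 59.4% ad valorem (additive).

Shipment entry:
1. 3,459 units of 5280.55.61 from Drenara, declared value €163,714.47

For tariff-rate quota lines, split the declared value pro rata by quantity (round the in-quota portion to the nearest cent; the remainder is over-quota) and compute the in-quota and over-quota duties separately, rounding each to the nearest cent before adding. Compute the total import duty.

€9,004.30

Line 1 (5280.55.61, Drenara, 3,459 units, €163,714.47):
Code 5280.55.61 is under a tariff-rate quota (threshold 3,888 units). Quantity 3,459 units is within the quota, so the in-quota rate 5.5% applies to the full value.
Duty = €163,714.47 × 5.5% = €9,004.30.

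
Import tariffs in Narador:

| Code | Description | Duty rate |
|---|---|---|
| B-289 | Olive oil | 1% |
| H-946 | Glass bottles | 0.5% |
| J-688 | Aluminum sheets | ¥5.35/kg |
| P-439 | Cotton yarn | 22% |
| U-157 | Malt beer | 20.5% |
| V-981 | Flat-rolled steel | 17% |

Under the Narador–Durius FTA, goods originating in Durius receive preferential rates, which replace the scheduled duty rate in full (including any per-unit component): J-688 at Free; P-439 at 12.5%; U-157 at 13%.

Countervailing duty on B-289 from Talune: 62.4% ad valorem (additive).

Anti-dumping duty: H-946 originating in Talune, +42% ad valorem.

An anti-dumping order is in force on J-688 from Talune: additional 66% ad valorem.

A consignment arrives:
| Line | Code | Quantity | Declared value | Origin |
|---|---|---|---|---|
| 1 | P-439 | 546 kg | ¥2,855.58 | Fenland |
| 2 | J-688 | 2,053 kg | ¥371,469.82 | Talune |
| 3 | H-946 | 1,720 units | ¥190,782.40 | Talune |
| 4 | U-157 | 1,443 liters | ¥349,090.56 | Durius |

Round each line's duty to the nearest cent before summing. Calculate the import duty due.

Line 1 (P-439, Fenland, 546 kg, ¥2,855.58):
Base rate for P-439 is 22%.
P-439 has an FTA preferential rate, but origin Fenland is not Durius; base rate stands.
Duty = ¥2,855.58 × 22% = ¥628.23.
Line 2 (J-688, Talune, 2,053 kg, ¥371,469.82):
Base rate for J-688 is ¥5.35/kg.
J-688 has an FTA preferential rate, but origin Talune is not Durius; base rate stands.
Additional duty on J-688 from Talune: +66% ad valorem. Applied ad valorem rate = 66%.
Duty = ¥371,469.82 × 66% + 2,053 × ¥5.35 = ¥256,153.63.
Line 3 (H-946, Talune, 1,720 units, ¥190,782.40):
Base rate for H-946 is 0.5%.
Additional duty on H-946 from Talune: +42%. Applied ad valorem rate: 0.5% + 42% = 42.5%.
Duty = ¥190,782.40 × 42.5% = ¥81,082.52.
Line 4 (U-157, Durius, 1,443 liters, ¥349,090.56):
Base rate for U-157 is 20.5%.
Origin Durius qualifies under the Narador–Durius agreement and U-157 is covered: preferential rate 13% applies instead.
Duty = ¥349,090.56 × 13% = ¥45,381.77.
Total = ¥628.23 + ¥256,153.63 + ¥81,082.52 + ¥45,381.77 = ¥383,246.15.

¥383,246.15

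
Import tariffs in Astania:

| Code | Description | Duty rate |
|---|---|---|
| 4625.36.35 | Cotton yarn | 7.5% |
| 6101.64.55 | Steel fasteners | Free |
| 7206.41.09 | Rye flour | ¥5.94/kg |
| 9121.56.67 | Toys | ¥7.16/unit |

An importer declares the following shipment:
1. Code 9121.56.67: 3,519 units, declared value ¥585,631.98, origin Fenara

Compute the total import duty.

Line 1 (9121.56.67, Fenara, 3,519 units, ¥585,631.98):
Base rate for 9121.56.67 is ¥7.16/unit.
Duty = 3,519 × ¥7.16 = ¥25,196.04.

¥25,196.04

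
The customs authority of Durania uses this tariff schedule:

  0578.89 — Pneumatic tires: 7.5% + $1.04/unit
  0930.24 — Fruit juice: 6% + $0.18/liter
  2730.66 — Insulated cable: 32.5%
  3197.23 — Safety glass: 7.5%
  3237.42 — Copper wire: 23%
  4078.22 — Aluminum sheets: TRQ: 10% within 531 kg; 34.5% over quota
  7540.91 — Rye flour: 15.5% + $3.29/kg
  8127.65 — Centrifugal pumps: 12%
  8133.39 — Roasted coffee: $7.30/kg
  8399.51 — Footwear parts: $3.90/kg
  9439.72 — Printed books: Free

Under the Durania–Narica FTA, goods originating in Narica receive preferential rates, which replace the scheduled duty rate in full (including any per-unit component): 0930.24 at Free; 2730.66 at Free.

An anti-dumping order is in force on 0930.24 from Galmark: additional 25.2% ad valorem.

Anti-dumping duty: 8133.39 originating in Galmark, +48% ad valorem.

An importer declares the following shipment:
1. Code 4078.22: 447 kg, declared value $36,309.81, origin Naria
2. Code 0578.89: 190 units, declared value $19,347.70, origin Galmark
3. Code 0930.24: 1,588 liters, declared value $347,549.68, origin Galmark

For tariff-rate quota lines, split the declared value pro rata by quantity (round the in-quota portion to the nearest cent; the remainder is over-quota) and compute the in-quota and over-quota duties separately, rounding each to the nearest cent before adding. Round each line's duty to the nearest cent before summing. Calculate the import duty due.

$114,001.00

Line 1 (4078.22, Naria, 447 kg, $36,309.81):
Code 4078.22 is under a tariff-rate quota (threshold 531 kg). Quantity 447 kg is within the quota, so the in-quota rate 10% applies to the full value.
Duty = $36,309.81 × 10% = $3,630.98.
Line 2 (0578.89, Galmark, 190 units, $19,347.70):
Base rate for 0578.89 is 7.5% + $1.04/unit.
Duty = $19,347.70 × 7.5% + 190 × $1.04 = $1,648.68.
Line 3 (0930.24, Galmark, 1,588 liters, $347,549.68):
Base rate for 0930.24 is 6% + $0.18/liter.
0930.24 has an FTA preferential rate, but origin Galmark is not Narica; base rate stands.
Additional duty on 0930.24 from Galmark: +25.2%. Applied ad valorem rate: 6% + 25.2% = 31.2%.
Duty = $347,549.68 × 31.2% + 1,588 × $0.18 = $108,721.34.
Total = $3,630.98 + $1,648.68 + $108,721.34 = $114,001.00.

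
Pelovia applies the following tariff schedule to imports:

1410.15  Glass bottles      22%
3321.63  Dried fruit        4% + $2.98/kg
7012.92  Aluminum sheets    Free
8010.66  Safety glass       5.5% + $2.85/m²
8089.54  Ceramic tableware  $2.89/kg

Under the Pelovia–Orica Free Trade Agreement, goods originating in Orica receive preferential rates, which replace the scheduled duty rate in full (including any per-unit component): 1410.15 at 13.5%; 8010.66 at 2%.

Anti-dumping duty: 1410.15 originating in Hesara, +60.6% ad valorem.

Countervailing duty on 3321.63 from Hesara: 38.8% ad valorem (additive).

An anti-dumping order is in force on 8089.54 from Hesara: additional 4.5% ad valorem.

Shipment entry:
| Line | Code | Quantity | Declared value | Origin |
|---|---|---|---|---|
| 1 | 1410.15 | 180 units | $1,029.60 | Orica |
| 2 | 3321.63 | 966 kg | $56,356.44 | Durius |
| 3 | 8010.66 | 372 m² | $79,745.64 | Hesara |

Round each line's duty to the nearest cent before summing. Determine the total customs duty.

Line 1 (1410.15, Orica, 180 units, $1,029.60):
Base rate for 1410.15 is 22%.
Origin Orica qualifies under the Pelovia–Orica agreement and 1410.15 is covered: preferential rate 13.5% applies instead.
The additional-duty order on 1410.15 targets Hesara, not Orica; it does not apply.
Duty = $1,029.60 × 13.5% = $139.00.
Line 2 (3321.63, Durius, 966 kg, $56,356.44):
Base rate for 3321.63 is 4% + $2.98/kg.
The additional-duty order on 3321.63 targets Hesara, not Durius; it does not apply.
Duty = $56,356.44 × 4% + 966 × $2.98 = $5,132.94.
Line 3 (8010.66, Hesara, 372 m², $79,745.64):
Base rate for 8010.66 is 5.5% + $2.85/m².
8010.66 has an FTA preferential rate, but origin Hesara is not Orica; base rate stands.
Duty = $79,745.64 × 5.5% + 372 × $2.85 = $5,446.21.
Total = $139.00 + $5,132.94 + $5,446.21 = $10,718.15.

$10,718.15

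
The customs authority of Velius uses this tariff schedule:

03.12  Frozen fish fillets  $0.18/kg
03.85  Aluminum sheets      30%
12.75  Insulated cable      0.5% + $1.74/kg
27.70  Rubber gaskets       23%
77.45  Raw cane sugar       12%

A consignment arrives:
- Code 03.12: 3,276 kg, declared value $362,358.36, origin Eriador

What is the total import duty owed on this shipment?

Line 1 (03.12, Eriador, 3,276 kg, $362,358.36):
Base rate for 03.12 is $0.18/kg.
Duty = 3,276 × $0.18 = $589.68.

$589.68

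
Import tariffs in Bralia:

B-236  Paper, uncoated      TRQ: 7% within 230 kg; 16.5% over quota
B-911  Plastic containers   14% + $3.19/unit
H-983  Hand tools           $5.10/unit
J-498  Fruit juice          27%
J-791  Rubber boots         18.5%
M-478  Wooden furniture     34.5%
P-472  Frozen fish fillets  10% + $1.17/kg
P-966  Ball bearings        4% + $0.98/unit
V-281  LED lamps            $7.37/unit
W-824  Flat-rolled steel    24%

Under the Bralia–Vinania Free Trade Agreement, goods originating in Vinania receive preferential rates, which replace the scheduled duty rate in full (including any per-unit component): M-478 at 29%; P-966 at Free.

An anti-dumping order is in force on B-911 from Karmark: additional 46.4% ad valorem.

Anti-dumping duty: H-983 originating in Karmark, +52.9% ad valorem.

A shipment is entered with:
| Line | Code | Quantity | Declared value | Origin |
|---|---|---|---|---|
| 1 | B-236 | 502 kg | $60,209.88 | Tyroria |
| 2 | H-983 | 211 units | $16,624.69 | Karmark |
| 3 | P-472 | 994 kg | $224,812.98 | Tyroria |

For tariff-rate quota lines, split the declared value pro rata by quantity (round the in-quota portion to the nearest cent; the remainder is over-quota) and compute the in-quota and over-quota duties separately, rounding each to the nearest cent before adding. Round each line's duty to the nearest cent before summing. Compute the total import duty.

$40,828.78

Line 1 (B-236, Tyroria, 502 kg, $60,209.88):
Code B-236 is under a tariff-rate quota (threshold 230 kg). In-quota: 230 kg at 7%; over-quota: 272 kg at 16.5%.
Pro-rata value split: in-quota = $60,209.88 × 230/502 = $27,586.20; over-quota = $60,209.88 − $27,586.20 = $32,623.68.
In-quota duty = $27,586.20 × 7% = $1,931.03. Over-quota duty = $32,623.68 × 16.5% = $5,382.91.
Line duty = $1,931.03 + $5,382.91 = $7,313.94.
Line 2 (H-983, Karmark, 211 units, $16,624.69):
Base rate for H-983 is $5.10/unit.
Additional duty on H-983 from Karmark: +52.9% ad valorem. Applied ad valorem rate = 52.9%.
Duty = $16,624.69 × 52.9% + 211 × $5.10 = $9,870.56.
Line 3 (P-472, Tyroria, 994 kg, $224,812.98):
Base rate for P-472 is 10% + $1.17/kg.
Duty = $224,812.98 × 10% + 994 × $1.17 = $23,644.28.
Total = $7,313.94 + $9,870.56 + $23,644.28 = $40,828.78.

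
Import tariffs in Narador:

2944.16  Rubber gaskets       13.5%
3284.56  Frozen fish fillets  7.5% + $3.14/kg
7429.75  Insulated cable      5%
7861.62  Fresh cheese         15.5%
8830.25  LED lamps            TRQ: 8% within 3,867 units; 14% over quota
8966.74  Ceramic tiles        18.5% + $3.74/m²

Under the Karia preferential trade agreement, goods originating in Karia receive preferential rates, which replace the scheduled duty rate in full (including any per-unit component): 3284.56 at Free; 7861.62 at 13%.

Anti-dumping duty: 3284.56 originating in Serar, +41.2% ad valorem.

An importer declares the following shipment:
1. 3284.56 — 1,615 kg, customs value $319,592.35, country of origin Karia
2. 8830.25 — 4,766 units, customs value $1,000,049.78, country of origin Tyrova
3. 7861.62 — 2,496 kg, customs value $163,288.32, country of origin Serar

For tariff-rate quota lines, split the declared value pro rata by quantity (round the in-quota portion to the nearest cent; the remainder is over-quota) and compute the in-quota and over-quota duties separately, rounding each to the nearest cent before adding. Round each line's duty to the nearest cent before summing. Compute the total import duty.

$116,631.90

Line 1 (3284.56, Karia, 1,615 kg, $319,592.35):
Base rate for 3284.56 is 7.5% + $3.14/kg.
Origin Karia qualifies under the Narador–Karia agreement and 3284.56 is covered: preferential rate Free applies instead.
The additional-duty order on 3284.56 targets Serar, not Karia; it does not apply.
Duty = $319,592.35 × 0% = $0.00.
Line 2 (8830.25, Tyrova, 4,766 units, $1,000,049.78):
Code 8830.25 is under a tariff-rate quota (threshold 3,867 units). In-quota: 3,867 units at 8%; over-quota: 899 units at 14%.
Pro-rata value split: in-quota = $1,000,049.78 × 3,867/4,766 = $811,412.61; over-quota = $1,000,049.78 − $811,412.61 = $188,637.17.
In-quota duty = $811,412.61 × 8% = $64,913.01. Over-quota duty = $188,637.17 × 14% = $26,409.20.
Line duty = $64,913.01 + $26,409.20 = $91,322.21.
Line 3 (7861.62, Serar, 2,496 kg, $163,288.32):
Base rate for 7861.62 is 15.5%.
7861.62 has an FTA preferential rate, but origin Serar is not Karia; base rate stands.
Duty = $163,288.32 × 15.5% = $25,309.69.
Total = $0.00 + $91,322.21 + $25,309.69 = $116,631.90.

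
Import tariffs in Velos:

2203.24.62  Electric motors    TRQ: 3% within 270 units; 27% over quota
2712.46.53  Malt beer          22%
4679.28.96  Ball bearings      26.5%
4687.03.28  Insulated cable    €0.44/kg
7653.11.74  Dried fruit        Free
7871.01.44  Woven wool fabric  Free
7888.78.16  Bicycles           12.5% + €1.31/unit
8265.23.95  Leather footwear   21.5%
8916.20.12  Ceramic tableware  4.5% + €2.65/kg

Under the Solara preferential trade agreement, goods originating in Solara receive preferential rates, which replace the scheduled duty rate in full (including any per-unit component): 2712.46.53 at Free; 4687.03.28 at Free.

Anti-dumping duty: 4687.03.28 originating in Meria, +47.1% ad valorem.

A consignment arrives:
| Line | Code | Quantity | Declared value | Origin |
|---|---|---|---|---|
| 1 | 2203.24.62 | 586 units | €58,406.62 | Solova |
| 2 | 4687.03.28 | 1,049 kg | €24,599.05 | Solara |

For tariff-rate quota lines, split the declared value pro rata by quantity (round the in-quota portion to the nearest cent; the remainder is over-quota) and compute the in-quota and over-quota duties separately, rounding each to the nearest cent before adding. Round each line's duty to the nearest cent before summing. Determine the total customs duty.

€9,311.17

Line 1 (2203.24.62, Solova, 586 units, €58,406.62):
Code 2203.24.62 is under a tariff-rate quota (threshold 270 units). In-quota: 270 units at 3%; over-quota: 316 units at 27%.
Pro-rata value split: in-quota = €58,406.62 × 270/586 = €26,910.90; over-quota = €58,406.62 − €26,910.90 = €31,495.72.
In-quota duty = €26,910.90 × 3% = €807.33. Over-quota duty = €31,495.72 × 27% = €8,503.84.
Line duty = €807.33 + €8,503.84 = €9,311.17.
Line 2 (4687.03.28, Solara, 1,049 kg, €24,599.05):
Base rate for 4687.03.28 is €0.44/kg.
Origin Solara qualifies under the Velos–Solara agreement and 4687.03.28 is covered: preferential rate Free applies instead.
The additional-duty order on 4687.03.28 targets Meria, not Solara; it does not apply.
Duty = €24,599.05 × 0% = €0.00.
Total = €9,311.17 + €0.00 = €9,311.17.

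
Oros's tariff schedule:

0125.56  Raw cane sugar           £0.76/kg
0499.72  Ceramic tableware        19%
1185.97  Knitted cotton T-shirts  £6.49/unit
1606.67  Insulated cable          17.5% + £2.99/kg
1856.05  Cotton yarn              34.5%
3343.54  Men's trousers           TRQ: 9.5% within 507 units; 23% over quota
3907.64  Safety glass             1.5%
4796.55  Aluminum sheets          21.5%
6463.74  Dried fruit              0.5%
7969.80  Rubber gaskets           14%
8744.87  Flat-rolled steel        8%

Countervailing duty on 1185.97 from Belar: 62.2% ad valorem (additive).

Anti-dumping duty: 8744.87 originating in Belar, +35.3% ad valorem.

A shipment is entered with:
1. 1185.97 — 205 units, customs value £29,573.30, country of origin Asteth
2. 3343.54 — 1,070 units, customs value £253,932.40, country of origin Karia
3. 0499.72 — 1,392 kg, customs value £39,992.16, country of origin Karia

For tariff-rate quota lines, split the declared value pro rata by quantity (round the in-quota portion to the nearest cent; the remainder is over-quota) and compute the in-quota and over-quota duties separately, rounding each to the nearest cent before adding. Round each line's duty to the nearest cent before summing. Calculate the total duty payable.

Line 1 (1185.97, Asteth, 205 units, £29,573.30):
Base rate for 1185.97 is £6.49/unit.
The additional-duty order on 1185.97 targets Belar, not Asteth; it does not apply.
Duty = 205 × £6.49 = £1,330.45.
Line 2 (3343.54, Karia, 1,070 units, £253,932.40):
Code 3343.54 is under a tariff-rate quota (threshold 507 units). In-quota: 507 units at 9.5%; over-quota: 563 units at 23%.
Pro-rata value split: in-quota = £253,932.40 × 507/1,070 = £120,321.24; over-quota = £253,932.40 − £120,321.24 = £133,611.16.
In-quota duty = £120,321.24 × 9.5% = £11,430.52. Over-quota duty = £133,611.16 × 23% = £30,730.57.
Line duty = £11,430.52 + £30,730.57 = £42,161.09.
Line 3 (0499.72, Karia, 1,392 kg, £39,992.16):
Base rate for 0499.72 is 19%.
Duty = £39,992.16 × 19% = £7,598.51.
Total = £1,330.45 + £42,161.09 + £7,598.51 = £51,090.05.

£51,090.05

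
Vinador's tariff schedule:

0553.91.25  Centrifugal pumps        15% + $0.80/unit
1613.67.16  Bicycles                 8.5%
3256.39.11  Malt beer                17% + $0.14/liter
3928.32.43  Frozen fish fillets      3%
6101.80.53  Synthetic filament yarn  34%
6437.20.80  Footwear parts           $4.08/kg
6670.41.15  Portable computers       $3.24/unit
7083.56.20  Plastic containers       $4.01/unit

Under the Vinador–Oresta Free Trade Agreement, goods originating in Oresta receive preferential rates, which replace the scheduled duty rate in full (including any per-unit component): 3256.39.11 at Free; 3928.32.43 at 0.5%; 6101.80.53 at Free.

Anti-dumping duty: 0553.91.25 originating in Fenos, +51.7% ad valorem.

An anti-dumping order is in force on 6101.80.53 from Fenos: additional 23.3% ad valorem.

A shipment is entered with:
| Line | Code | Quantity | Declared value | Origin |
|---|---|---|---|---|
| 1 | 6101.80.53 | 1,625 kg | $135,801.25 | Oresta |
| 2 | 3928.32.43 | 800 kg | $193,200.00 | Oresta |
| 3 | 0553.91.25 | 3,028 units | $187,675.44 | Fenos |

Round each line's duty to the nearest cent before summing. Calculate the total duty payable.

$128,567.92

Line 1 (6101.80.53, Oresta, 1,625 kg, $135,801.25):
Base rate for 6101.80.53 is 34%.
Origin Oresta qualifies under the Vinador–Oresta agreement and 6101.80.53 is covered: preferential rate Free applies instead.
The additional-duty order on 6101.80.53 targets Fenos, not Oresta; it does not apply.
Duty = $135,801.25 × 0% = $0.00.
Line 2 (3928.32.43, Oresta, 800 kg, $193,200.00):
Base rate for 3928.32.43 is 3%.
Origin Oresta qualifies under the Vinador–Oresta agreement and 3928.32.43 is covered: preferential rate 0.5% applies instead.
Duty = $193,200.00 × 0.5% = $966.00.
Line 3 (0553.91.25, Fenos, 3,028 units, $187,675.44):
Base rate for 0553.91.25 is 15% + $0.80/unit.
Additional duty on 0553.91.25 from Fenos: +51.7%. Applied ad valorem rate: 15% + 51.7% = 66.7%.
Duty = $187,675.44 × 66.7% + 3,028 × $0.80 = $127,601.92.
Total = $0.00 + $966.00 + $127,601.92 = $128,567.92.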